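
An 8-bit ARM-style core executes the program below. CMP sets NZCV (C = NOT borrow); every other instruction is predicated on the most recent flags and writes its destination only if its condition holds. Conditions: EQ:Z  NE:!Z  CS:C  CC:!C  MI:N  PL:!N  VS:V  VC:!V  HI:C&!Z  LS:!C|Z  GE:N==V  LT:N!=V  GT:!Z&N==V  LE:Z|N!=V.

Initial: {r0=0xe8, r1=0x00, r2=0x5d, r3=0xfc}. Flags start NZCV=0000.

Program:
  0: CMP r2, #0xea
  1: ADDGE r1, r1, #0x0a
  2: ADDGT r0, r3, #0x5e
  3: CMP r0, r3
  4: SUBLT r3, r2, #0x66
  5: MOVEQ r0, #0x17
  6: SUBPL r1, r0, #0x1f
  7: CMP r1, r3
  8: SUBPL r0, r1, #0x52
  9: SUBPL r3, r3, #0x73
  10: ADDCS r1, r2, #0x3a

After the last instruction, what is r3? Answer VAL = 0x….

0: ✓ CMP  NZCV=0000
1: ✓ ADDGE  r1←0x0a
2: ✓ ADDGT  r0←0x5a
3: ✓ CMP  NZCV=0000
4: · SUBLT
5: · MOVEQ
6: ✓ SUBPL  r1←0x3b
7: ✓ CMP  NZCV=0000
8: ✓ SUBPL  r0←0xe9
9: ✓ SUBPL  r3←0x89
10: · ADDCS

VAL = 0x89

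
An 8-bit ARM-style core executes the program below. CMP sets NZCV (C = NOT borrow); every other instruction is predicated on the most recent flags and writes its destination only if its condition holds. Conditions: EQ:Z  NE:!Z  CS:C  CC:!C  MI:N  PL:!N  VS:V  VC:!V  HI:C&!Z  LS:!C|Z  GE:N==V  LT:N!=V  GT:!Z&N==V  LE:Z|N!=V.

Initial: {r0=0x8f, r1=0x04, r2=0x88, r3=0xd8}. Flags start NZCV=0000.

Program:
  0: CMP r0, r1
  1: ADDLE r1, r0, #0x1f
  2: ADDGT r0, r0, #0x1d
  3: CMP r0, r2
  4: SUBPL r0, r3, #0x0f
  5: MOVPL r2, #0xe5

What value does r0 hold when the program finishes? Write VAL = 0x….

VAL = 0xc9

0: ✓ CMP  NZCV=1010
1: ✓ ADDLE  r1←0xae
2: · ADDGT
3: ✓ CMP  NZCV=0010
4: ✓ SUBPL  r0←0xc9
5: ✓ MOVPL  r2←0xe5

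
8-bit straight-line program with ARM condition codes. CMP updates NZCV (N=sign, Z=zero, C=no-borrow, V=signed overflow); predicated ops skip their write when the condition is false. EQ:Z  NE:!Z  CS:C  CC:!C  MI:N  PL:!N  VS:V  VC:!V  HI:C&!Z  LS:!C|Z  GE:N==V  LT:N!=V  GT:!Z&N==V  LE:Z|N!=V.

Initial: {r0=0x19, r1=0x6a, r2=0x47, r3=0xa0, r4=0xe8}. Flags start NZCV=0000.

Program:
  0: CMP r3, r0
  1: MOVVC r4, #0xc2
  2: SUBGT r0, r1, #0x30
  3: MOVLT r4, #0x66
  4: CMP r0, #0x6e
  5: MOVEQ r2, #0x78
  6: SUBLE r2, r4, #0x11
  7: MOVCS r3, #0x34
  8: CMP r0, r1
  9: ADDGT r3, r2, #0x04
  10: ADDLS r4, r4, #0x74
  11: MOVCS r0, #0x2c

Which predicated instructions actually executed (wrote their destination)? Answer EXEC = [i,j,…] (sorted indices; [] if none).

EXEC = [1,3,6,10]

0: ✓ CMP  NZCV=1010
1: ✓ MOVVC  r4←0xc2
2: · SUBGT
3: ✓ MOVLT  r4←0x66
4: ✓ CMP  NZCV=1000
5: · MOVEQ
6: ✓ SUBLE  r2←0x55
7: · MOVCS
8: ✓ CMP  NZCV=1000
9: · ADDGT
10: ✓ ADDLS  r4←0xda
11: · MOVCS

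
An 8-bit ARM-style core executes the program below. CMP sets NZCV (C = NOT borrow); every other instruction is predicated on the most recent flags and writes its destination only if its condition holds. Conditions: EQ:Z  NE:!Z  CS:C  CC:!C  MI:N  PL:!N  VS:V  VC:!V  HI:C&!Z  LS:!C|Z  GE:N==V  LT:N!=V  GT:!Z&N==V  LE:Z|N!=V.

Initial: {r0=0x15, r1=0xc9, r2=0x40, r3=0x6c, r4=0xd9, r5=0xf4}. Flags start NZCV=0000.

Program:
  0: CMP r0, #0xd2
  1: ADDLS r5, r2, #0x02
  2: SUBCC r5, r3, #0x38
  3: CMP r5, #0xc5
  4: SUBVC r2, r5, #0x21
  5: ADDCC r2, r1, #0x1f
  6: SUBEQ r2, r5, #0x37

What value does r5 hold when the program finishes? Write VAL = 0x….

0: ✓ CMP  NZCV=0000
1: ✓ ADDLS  r5←0x42
2: ✓ SUBCC  r5←0x34
3: ✓ CMP  NZCV=0000
4: ✓ SUBVC  r2←0x13
5: ✓ ADDCC  r2←0xe8
6: · SUBEQ

VAL = 0x34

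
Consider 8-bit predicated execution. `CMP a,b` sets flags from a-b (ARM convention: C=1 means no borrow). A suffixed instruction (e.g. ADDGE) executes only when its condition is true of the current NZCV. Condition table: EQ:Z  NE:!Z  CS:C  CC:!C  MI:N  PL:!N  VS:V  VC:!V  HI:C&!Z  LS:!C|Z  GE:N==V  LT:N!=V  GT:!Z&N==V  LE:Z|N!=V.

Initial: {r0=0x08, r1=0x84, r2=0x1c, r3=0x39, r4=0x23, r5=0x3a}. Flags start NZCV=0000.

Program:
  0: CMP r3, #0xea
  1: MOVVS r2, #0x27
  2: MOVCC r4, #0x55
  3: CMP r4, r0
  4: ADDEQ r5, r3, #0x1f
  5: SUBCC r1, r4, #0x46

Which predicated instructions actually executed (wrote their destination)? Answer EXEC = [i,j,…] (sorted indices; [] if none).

EXEC = [2]

0: ✓ CMP  NZCV=0000
1: · MOVVS
2: ✓ MOVCC  r4←0x55
3: ✓ CMP  NZCV=0010
4: · ADDEQ
5: · SUBCC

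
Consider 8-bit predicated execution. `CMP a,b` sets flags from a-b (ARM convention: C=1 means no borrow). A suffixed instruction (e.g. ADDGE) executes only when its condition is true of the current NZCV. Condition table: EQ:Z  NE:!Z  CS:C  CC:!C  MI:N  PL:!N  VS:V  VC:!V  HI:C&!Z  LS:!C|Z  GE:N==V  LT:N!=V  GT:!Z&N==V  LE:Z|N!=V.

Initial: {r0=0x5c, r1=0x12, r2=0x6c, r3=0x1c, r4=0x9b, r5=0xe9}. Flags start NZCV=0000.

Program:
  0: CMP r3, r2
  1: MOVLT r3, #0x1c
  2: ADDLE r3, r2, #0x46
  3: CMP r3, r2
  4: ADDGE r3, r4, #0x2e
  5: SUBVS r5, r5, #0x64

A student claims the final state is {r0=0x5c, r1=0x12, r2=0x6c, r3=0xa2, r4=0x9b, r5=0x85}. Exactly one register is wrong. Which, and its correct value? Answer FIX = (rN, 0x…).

FIX = (r3, 0xb2)

0: ✓ CMP  NZCV=1000
1: ✓ MOVLT  r3←0x1c
2: ✓ ADDLE  r3←0xb2
3: ✓ CMP  NZCV=0011
4: · ADDGE
5: ✓ SUBVS  r5←0x85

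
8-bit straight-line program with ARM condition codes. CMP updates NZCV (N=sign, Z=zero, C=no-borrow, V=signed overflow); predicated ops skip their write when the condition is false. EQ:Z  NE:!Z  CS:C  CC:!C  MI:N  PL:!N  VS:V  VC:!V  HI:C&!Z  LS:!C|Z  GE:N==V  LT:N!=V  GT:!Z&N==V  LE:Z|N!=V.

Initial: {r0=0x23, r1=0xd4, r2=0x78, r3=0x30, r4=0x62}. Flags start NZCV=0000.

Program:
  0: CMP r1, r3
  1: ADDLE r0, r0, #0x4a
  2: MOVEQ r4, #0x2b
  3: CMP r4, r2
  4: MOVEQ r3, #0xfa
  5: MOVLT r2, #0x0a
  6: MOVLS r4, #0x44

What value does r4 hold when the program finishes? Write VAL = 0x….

VAL = 0x44

[0] flags=1010 → (cmp)
[1] flags=1010 LE?T → r0=0x6d
[2] flags=1010 EQ?F → skip
[3] flags=1000 → (cmp)
[4] flags=1000 EQ?F → skip
[5] flags=1000 LT?T → r2=0x0a
[6] flags=1000 LS?T → r4=0x44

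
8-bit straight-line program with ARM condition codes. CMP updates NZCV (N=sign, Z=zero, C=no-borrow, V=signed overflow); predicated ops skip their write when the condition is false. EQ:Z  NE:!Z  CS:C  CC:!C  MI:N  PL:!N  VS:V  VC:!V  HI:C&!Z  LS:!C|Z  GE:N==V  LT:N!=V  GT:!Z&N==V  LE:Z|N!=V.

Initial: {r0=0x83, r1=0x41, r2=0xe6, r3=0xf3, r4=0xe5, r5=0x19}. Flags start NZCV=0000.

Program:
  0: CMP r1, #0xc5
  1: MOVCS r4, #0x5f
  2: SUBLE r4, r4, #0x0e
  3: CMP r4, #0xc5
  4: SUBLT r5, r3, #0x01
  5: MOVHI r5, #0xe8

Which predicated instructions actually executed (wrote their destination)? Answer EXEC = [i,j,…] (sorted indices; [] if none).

[0] flags=0000 → (cmp)
[1] flags=0000 CS?F → skip
[2] flags=0000 LE?F → skip
[3] flags=0010 → (cmp)
[4] flags=0010 LT?F → skip
[5] flags=0010 HI?T → r5=0xe8

EXEC = [5]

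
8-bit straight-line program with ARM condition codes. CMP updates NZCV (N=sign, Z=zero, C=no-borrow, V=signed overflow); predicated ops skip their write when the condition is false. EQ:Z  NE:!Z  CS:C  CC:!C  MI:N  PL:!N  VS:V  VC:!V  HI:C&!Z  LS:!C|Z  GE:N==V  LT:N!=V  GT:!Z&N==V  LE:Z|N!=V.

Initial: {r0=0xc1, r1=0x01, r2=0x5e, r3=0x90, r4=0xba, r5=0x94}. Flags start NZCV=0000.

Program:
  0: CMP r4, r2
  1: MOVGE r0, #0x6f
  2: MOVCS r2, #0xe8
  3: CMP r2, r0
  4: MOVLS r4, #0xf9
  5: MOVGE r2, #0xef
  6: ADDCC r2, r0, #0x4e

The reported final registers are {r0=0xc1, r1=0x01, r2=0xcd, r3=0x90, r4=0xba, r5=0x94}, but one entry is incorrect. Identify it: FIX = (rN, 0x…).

FIX = (r2, 0xef)

[0] flags=0011 → (cmp)
[1] flags=0011 GE?F → skip
[2] flags=0011 CS?T → r2=0xe8
[3] flags=0010 → (cmp)
[4] flags=0010 LS?F → skip
[5] flags=0010 GE?T → r2=0xef
[6] flags=0010 CC?F → skip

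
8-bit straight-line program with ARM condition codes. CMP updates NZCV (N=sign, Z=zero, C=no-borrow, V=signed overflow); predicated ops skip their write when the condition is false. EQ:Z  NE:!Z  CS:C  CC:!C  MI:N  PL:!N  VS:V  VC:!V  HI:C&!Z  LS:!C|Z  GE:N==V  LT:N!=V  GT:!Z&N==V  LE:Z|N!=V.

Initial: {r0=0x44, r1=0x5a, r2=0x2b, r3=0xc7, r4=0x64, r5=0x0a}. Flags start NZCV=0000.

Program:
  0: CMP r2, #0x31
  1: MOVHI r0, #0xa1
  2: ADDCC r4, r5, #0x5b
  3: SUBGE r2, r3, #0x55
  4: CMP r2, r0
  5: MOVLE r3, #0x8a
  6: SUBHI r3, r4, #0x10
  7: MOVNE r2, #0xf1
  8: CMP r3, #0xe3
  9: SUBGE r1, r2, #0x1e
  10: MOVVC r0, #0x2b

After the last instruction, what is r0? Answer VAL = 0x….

VAL = 0x2b

[0] flags=1000 → (cmp)
[1] flags=1000 HI?F → skip
[2] flags=1000 CC?T → r4=0x65
[3] flags=1000 GE?F → skip
[4] flags=1000 → (cmp)
[5] flags=1000 LE?T → r3=0x8a
[6] flags=1000 HI?F → skip
[7] flags=1000 NE?T → r2=0xf1
[8] flags=1000 → (cmp)
[9] flags=1000 GE?F → skip
[10] flags=1000 VC?T → r0=0x2b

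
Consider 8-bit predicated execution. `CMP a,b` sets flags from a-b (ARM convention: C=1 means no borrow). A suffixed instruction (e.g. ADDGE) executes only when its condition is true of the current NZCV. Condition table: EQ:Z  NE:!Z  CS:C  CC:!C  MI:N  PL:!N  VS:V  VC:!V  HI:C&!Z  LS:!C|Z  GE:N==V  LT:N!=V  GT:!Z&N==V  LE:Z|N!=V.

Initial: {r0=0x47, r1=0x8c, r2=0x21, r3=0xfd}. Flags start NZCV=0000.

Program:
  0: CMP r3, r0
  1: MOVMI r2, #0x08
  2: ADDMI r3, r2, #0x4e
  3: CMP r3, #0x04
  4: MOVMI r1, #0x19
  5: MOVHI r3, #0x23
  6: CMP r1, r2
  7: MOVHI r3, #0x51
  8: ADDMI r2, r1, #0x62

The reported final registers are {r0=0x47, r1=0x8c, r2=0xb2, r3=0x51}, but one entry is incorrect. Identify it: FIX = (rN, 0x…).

0: ✓ CMP  NZCV=1010
1: ✓ MOVMI  r2←0x08
2: ✓ ADDMI  r3←0x56
3: ✓ CMP  NZCV=0010
4: · MOVMI
5: ✓ MOVHI  r3←0x23
6: ✓ CMP  NZCV=1010
7: ✓ MOVHI  r3←0x51
8: ✓ ADDMI  r2←0xee

FIX = (r2, 0xee)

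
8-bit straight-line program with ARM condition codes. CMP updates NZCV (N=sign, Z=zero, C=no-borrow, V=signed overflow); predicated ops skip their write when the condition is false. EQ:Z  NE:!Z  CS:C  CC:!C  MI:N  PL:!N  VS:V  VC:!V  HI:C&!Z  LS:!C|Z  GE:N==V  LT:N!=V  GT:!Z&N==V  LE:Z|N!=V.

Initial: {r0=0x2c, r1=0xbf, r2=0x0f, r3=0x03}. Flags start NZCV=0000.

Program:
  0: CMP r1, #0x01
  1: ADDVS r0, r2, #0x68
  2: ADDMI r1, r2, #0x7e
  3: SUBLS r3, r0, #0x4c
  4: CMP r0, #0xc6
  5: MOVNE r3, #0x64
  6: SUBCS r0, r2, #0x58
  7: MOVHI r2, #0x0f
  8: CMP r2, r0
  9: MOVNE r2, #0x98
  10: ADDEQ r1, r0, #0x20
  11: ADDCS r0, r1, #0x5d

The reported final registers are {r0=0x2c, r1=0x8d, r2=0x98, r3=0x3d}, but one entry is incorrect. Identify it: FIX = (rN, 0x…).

FIX = (r3, 0x64)

[0] flags=1010 → (cmp)
[1] flags=1010 VS?F → skip
[2] flags=1010 MI?T → r1=0x8d
[3] flags=1010 LS?F → skip
[4] flags=0000 → (cmp)
[5] flags=0000 NE?T → r3=0x64
[6] flags=0000 CS?F → skip
[7] flags=0000 HI?F → skip
[8] flags=1000 → (cmp)
[9] flags=1000 NE?T → r2=0x98
[10] flags=1000 EQ?F → skip
[11] flags=1000 CS?F → skip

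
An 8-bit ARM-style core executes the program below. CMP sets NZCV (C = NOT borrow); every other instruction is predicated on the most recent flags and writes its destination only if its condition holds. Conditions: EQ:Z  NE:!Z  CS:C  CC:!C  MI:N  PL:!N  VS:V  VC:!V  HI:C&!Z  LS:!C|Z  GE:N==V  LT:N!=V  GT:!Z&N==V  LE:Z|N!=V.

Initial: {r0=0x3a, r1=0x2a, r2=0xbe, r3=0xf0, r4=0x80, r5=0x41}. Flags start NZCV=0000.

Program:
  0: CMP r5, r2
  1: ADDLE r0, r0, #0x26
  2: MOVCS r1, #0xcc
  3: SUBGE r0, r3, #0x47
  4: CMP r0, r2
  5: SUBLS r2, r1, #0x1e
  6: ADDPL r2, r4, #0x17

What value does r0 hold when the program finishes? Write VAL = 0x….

VAL = 0xa9

0: ✓ CMP  NZCV=1001
1: · ADDLE
2: · MOVCS
3: ✓ SUBGE  r0←0xa9
4: ✓ CMP  NZCV=1000
5: ✓ SUBLS  r2←0x0c
6: · ADDPL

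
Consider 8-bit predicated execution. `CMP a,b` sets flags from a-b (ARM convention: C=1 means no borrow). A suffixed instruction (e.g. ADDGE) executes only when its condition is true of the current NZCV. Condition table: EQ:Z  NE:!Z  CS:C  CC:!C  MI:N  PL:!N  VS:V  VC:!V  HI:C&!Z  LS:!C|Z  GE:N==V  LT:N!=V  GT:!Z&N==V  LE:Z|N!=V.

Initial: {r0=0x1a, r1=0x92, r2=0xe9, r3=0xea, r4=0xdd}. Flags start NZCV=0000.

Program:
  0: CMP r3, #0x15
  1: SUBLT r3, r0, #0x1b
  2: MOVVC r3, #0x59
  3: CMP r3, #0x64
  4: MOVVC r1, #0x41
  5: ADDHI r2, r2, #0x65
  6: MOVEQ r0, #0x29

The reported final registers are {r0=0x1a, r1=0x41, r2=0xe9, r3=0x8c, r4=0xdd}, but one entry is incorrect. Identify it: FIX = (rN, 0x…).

[0] flags=1010 → (cmp)
[1] flags=1010 LT?T → r3=0xff
[2] flags=1010 VC?T → r3=0x59
[3] flags=1000 → (cmp)
[4] flags=1000 VC?T → r1=0x41
[5] flags=1000 HI?F → skip
[6] flags=1000 EQ?F → skip

FIX = (r3, 0x59)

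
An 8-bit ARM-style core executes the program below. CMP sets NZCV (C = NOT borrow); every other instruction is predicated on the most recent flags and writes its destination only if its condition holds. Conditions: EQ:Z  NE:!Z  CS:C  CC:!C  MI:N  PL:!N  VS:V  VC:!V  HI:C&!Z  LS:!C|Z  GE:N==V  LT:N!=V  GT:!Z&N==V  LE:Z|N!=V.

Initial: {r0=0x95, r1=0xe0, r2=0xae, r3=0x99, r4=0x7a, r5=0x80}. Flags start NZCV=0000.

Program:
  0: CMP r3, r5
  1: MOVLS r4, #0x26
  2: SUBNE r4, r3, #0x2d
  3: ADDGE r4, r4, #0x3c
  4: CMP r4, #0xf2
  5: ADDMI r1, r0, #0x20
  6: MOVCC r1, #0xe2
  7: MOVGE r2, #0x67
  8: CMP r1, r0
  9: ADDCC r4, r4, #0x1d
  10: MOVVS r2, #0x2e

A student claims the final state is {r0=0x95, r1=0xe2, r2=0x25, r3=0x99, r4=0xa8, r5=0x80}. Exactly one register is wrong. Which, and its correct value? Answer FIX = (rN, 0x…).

0: ✓ CMP  NZCV=0010
1: · MOVLS
2: ✓ SUBNE  r4←0x6c
3: ✓ ADDGE  r4←0xa8
4: ✓ CMP  NZCV=1000
5: ✓ ADDMI  r1←0xb5
6: ✓ MOVCC  r1←0xe2
7: · MOVGE
8: ✓ CMP  NZCV=0010
9: · ADDCC
10: · MOVVS

FIX = (r2, 0xae)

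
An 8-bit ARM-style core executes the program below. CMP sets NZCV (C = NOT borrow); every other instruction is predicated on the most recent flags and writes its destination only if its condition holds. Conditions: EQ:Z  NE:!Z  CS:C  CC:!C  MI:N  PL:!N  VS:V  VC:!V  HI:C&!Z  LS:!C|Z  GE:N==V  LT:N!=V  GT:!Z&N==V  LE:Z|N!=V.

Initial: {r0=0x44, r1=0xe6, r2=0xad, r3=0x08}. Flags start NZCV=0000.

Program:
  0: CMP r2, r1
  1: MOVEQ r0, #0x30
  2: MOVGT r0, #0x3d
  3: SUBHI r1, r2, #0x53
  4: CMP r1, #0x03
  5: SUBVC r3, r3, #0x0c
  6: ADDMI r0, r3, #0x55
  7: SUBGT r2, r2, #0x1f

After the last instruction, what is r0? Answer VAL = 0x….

VAL = 0x51

[0] flags=1000 → (cmp)
[1] flags=1000 EQ?F → skip
[2] flags=1000 GT?F → skip
[3] flags=1000 HI?F → skip
[4] flags=1010 → (cmp)
[5] flags=1010 VC?T → r3=0xfc
[6] flags=1010 MI?T → r0=0x51
[7] flags=1010 GT?F → skip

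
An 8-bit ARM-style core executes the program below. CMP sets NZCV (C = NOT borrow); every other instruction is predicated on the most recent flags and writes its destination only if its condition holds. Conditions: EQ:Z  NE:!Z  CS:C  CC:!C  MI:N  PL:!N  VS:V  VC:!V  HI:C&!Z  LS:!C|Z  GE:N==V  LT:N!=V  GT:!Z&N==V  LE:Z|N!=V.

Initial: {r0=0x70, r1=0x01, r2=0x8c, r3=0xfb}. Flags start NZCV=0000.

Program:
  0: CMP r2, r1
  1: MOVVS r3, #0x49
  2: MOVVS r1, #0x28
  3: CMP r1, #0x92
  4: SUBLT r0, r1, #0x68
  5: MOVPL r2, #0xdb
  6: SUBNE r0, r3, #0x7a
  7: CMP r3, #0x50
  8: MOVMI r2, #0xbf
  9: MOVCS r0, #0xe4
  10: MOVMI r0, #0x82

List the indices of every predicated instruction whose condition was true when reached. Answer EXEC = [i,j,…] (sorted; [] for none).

0: ✓ CMP  NZCV=1010
1: · MOVVS
2: · MOVVS
3: ✓ CMP  NZCV=0000
4: · SUBLT
5: ✓ MOVPL  r2←0xdb
6: ✓ SUBNE  r0←0x81
7: ✓ CMP  NZCV=1010
8: ✓ MOVMI  r2←0xbf
9: ✓ MOVCS  r0←0xe4
10: ✓ MOVMI  r0←0x82

EXEC = [5,6,8,9,10]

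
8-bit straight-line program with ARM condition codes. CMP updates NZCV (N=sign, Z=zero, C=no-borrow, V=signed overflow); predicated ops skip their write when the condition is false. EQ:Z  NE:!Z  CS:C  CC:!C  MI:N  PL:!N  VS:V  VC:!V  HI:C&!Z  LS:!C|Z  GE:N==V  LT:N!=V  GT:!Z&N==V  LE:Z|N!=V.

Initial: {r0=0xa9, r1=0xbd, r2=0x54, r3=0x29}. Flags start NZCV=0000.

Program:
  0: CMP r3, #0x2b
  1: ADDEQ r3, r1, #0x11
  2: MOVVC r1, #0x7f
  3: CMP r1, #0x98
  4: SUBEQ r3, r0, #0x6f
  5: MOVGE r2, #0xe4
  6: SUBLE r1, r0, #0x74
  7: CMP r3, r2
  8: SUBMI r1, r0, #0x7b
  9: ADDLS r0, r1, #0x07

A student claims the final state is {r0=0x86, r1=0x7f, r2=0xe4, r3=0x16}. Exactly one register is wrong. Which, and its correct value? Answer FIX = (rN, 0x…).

[0] flags=1000 → (cmp)
[1] flags=1000 EQ?F → skip
[2] flags=1000 VC?T → r1=0x7f
[3] flags=1001 → (cmp)
[4] flags=1001 EQ?F → skip
[5] flags=1001 GE?T → r2=0xe4
[6] flags=1001 LE?F → skip
[7] flags=0000 → (cmp)
[8] flags=0000 MI?F → skip
[9] flags=0000 LS?T → r0=0x86

FIX = (r3, 0x29)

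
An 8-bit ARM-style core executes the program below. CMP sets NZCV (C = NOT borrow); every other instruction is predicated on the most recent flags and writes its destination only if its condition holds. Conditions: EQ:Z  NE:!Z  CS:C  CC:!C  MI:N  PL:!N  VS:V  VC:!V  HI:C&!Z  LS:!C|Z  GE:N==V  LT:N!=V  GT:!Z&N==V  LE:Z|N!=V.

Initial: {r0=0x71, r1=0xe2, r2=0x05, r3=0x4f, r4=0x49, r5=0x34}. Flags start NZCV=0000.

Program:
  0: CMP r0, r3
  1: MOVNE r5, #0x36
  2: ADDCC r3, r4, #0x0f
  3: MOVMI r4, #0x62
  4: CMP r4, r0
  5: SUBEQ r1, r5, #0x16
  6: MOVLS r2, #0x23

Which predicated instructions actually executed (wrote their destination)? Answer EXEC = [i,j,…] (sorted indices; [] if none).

EXEC = [1,6]

[0] flags=0010 → (cmp)
[1] flags=0010 NE?T → r5=0x36
[2] flags=0010 CC?F → skip
[3] flags=0010 MI?F → skip
[4] flags=1000 → (cmp)
[5] flags=1000 EQ?F → skip
[6] flags=1000 LS?T → r2=0x23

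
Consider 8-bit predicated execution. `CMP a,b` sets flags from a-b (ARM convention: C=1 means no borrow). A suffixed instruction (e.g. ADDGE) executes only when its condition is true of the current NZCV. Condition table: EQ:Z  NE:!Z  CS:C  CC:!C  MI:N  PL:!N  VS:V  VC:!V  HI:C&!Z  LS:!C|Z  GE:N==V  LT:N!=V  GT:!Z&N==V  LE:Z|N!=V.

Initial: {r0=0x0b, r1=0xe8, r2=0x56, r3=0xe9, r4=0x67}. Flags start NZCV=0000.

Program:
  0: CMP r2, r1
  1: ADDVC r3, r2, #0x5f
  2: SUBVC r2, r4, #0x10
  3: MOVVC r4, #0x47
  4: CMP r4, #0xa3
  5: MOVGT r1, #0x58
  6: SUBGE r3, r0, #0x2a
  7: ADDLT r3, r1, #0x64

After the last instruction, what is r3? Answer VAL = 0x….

[0] flags=0000 → (cmp)
[1] flags=0000 VC?T → r3=0xb5
[2] flags=0000 VC?T → r2=0x57
[3] flags=0000 VC?T → r4=0x47
[4] flags=1001 → (cmp)
[5] flags=1001 GT?T → r1=0x58
[6] flags=1001 GE?T → r3=0xe1
[7] flags=1001 LT?F → skip

VAL = 0xe1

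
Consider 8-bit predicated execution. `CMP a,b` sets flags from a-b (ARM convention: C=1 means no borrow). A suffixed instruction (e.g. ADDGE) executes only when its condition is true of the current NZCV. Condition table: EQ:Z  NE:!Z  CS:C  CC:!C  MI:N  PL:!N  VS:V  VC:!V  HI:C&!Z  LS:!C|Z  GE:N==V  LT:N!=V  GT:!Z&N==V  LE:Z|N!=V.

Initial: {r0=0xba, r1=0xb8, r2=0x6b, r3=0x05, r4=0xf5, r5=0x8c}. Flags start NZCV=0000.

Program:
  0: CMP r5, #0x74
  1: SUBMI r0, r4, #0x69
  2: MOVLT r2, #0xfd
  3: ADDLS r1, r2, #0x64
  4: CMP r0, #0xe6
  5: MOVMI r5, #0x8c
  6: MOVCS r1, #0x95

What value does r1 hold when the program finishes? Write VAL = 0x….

VAL = 0xb8

0: ✓ CMP  NZCV=0011
1: · SUBMI
2: ✓ MOVLT  r2←0xfd
3: · ADDLS
4: ✓ CMP  NZCV=1000
5: ✓ MOVMI  r5←0x8c
6: · MOVCS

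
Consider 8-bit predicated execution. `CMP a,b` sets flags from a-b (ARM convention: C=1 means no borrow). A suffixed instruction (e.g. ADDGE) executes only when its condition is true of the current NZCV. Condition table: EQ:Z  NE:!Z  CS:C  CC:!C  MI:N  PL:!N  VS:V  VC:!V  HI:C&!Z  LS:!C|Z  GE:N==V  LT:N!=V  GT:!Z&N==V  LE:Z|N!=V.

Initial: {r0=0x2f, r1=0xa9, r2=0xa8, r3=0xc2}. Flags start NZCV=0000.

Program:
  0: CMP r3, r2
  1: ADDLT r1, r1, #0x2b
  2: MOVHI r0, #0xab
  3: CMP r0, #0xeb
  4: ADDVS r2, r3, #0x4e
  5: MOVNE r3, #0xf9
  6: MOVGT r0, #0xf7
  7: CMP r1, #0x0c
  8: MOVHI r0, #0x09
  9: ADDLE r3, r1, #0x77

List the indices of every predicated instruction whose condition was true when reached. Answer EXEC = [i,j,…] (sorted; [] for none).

[0] flags=0010 → (cmp)
[1] flags=0010 LT?F → skip
[2] flags=0010 HI?T → r0=0xab
[3] flags=1000 → (cmp)
[4] flags=1000 VS?F → skip
[5] flags=1000 NE?T → r3=0xf9
[6] flags=1000 GT?F → skip
[7] flags=1010 → (cmp)
[8] flags=1010 HI?T → r0=0x09
[9] flags=1010 LE?T → r3=0x20

EXEC = [2,5,8,9]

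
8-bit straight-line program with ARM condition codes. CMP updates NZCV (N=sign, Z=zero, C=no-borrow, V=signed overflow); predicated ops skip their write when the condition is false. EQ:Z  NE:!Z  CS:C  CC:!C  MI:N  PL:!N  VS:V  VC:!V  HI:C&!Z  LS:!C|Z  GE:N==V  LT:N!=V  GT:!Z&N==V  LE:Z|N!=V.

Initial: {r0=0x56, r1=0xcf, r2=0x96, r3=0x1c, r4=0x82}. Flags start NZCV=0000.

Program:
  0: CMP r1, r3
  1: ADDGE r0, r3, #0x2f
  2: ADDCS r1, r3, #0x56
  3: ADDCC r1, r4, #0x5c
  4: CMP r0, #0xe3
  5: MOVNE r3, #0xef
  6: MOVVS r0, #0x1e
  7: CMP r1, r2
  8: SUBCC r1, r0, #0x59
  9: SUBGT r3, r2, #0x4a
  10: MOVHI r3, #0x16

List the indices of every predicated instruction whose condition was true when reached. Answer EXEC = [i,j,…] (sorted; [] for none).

EXEC = [2,5,8,9]

0: ✓ CMP  NZCV=1010
1: · ADDGE
2: ✓ ADDCS  r1←0x72
3: · ADDCC
4: ✓ CMP  NZCV=0000
5: ✓ MOVNE  r3←0xef
6: · MOVVS
7: ✓ CMP  NZCV=1001
8: ✓ SUBCC  r1←0xfd
9: ✓ SUBGT  r3←0x4c
10: · MOVHI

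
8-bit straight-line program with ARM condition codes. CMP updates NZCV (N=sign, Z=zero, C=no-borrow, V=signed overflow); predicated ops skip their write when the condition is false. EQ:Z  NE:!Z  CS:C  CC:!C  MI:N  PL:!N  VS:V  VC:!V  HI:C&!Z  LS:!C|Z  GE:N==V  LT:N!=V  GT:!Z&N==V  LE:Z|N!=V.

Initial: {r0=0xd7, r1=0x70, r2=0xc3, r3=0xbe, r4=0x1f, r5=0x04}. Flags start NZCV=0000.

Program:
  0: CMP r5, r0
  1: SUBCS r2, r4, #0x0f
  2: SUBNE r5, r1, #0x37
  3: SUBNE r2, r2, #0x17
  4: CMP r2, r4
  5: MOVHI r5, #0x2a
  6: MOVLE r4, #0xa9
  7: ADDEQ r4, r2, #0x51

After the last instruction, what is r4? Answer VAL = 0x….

VAL = 0xa9

[0] flags=0000 → (cmp)
[1] flags=0000 CS?F → skip
[2] flags=0000 NE?T → r5=0x39
[3] flags=0000 NE?T → r2=0xac
[4] flags=1010 → (cmp)
[5] flags=1010 HI?T → r5=0x2a
[6] flags=1010 LE?T → r4=0xa9
[7] flags=1010 EQ?F → skip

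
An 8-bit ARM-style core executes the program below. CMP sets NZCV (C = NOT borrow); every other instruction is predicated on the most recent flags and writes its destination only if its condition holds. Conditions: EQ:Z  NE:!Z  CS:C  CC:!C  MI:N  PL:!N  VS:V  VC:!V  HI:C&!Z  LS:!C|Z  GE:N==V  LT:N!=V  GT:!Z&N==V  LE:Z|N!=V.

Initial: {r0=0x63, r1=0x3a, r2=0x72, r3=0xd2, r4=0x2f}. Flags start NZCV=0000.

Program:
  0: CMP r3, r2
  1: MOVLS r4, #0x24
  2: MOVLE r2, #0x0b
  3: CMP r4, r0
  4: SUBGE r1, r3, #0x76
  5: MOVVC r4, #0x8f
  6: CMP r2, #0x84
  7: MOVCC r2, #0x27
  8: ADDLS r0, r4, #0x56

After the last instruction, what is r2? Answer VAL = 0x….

[0] flags=0011 → (cmp)
[1] flags=0011 LS?F → skip
[2] flags=0011 LE?T → r2=0x0b
[3] flags=1000 → (cmp)
[4] flags=1000 GE?F → skip
[5] flags=1000 VC?T → r4=0x8f
[6] flags=1001 → (cmp)
[7] flags=1001 CC?T → r2=0x27
[8] flags=1001 LS?T → r0=0xe5

VAL = 0x27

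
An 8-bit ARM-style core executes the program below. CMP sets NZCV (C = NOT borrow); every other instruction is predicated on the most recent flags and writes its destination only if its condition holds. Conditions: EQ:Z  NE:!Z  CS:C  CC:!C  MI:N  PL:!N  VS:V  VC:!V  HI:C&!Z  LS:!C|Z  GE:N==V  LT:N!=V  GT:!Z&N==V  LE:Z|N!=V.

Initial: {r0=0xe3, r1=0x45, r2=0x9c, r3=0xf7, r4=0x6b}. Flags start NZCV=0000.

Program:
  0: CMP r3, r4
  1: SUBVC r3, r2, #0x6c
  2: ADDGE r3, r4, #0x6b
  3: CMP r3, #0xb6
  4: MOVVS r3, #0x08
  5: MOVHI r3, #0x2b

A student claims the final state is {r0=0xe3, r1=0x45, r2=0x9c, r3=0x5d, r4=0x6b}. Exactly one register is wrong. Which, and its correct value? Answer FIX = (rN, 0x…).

FIX = (r3, 0x30)

0: ✓ CMP  NZCV=1010
1: ✓ SUBVC  r3←0x30
2: · ADDGE
3: ✓ CMP  NZCV=0000
4: · MOVVS
5: · MOVHI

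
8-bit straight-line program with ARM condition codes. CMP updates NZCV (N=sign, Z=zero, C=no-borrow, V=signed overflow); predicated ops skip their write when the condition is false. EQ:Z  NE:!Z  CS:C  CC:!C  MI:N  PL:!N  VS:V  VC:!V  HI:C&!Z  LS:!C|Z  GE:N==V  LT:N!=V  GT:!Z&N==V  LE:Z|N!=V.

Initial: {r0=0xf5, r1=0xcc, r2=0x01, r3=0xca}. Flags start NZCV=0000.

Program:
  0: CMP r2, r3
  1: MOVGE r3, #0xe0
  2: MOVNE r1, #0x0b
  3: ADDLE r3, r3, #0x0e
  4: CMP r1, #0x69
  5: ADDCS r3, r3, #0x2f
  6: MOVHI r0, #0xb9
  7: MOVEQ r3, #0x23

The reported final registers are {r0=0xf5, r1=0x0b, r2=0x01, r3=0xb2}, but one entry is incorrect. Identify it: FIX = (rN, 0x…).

[0] flags=0000 → (cmp)
[1] flags=0000 GE?T → r3=0xe0
[2] flags=0000 NE?T → r1=0x0b
[3] flags=0000 LE?F → skip
[4] flags=1000 → (cmp)
[5] flags=1000 CS?F → skip
[6] flags=1000 HI?F → skip
[7] flags=1000 EQ?F → skip

FIX = (r3, 0xe0)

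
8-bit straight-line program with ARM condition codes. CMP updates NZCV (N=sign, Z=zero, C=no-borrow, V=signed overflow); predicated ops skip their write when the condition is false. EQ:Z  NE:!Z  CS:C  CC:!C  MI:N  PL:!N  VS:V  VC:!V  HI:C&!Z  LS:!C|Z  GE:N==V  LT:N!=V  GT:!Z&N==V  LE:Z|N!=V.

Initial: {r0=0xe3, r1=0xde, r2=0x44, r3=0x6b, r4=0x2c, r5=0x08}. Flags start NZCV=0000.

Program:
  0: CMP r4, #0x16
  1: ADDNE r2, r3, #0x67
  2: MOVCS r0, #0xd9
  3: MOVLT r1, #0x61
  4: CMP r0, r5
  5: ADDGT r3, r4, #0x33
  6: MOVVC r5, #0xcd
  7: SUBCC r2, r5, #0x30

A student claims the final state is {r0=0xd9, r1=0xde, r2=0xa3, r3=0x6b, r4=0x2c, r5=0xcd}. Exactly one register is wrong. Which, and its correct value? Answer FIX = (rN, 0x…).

FIX = (r2, 0xd2)

0: ✓ CMP  NZCV=0010
1: ✓ ADDNE  r2←0xd2
2: ✓ MOVCS  r0←0xd9
3: · MOVLT
4: ✓ CMP  NZCV=1010
5: · ADDGT
6: ✓ MOVVC  r5←0xcd
7: · SUBCC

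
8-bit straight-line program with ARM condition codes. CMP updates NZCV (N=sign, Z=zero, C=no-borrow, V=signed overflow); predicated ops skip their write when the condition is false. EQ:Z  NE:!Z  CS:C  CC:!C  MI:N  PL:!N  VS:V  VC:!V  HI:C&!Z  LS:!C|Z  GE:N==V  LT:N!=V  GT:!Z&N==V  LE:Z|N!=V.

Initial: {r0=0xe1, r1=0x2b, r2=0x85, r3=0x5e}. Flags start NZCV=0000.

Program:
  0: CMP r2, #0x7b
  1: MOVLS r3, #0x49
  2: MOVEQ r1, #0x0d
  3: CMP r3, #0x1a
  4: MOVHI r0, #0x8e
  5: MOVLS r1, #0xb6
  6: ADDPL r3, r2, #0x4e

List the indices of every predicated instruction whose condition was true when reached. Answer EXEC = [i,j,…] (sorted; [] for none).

EXEC = [4,6]

0: ✓ CMP  NZCV=0011
1: · MOVLS
2: · MOVEQ
3: ✓ CMP  NZCV=0010
4: ✓ MOVHI  r0←0x8e
5: · MOVLS
6: ✓ ADDPL  r3←0xd3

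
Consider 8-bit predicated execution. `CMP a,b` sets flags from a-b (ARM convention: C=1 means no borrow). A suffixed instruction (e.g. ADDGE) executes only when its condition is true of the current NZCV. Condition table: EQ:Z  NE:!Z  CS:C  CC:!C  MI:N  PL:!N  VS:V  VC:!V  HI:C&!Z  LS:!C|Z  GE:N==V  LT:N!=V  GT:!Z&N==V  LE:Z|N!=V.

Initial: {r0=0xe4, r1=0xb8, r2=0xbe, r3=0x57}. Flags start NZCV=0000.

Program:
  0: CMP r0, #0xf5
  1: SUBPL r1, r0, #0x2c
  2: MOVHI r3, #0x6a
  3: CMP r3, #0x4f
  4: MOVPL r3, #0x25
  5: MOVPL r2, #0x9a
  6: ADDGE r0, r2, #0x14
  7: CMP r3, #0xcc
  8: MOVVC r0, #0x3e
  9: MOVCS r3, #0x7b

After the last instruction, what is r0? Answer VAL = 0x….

[0] flags=1000 → (cmp)
[1] flags=1000 PL?F → skip
[2] flags=1000 HI?F → skip
[3] flags=0010 → (cmp)
[4] flags=0010 PL?T → r3=0x25
[5] flags=0010 PL?T → r2=0x9a
[6] flags=0010 GE?T → r0=0xae
[7] flags=0000 → (cmp)
[8] flags=0000 VC?T → r0=0x3e
[9] flags=0000 CS?F → skip

VAL = 0x3e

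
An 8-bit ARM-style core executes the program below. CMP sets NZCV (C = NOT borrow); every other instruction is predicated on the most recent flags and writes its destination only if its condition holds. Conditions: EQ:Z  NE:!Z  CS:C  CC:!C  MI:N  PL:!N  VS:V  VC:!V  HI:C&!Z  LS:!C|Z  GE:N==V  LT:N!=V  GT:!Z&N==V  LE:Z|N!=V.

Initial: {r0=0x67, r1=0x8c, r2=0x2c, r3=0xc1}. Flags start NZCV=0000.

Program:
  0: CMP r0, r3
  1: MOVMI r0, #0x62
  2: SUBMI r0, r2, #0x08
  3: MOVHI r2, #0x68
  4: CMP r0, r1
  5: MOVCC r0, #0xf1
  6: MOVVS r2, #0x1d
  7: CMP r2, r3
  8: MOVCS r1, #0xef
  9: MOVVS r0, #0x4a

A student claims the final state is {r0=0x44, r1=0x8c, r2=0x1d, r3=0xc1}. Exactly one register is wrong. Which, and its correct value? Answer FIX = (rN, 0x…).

0: ✓ CMP  NZCV=1001
1: ✓ MOVMI  r0←0x62
2: ✓ SUBMI  r0←0x24
3: · MOVHI
4: ✓ CMP  NZCV=1001
5: ✓ MOVCC  r0←0xf1
6: ✓ MOVVS  r2←0x1d
7: ✓ CMP  NZCV=0000
8: · MOVCS
9: · MOVVS

FIX = (r0, 0xf1)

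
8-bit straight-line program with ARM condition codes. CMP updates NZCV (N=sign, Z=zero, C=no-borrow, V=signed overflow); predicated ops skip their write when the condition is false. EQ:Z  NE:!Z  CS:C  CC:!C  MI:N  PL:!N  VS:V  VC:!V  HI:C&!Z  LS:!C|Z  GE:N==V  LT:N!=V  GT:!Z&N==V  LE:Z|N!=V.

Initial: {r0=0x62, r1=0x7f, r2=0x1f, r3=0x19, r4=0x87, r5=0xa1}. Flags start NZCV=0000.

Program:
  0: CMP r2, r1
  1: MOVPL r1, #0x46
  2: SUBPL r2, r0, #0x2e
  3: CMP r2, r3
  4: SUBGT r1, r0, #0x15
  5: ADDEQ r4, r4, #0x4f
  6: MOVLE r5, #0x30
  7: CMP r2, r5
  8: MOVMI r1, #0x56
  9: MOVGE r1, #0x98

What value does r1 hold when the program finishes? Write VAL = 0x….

VAL = 0x98

0: ✓ CMP  NZCV=1000
1: · MOVPL
2: · SUBPL
3: ✓ CMP  NZCV=0010
4: ✓ SUBGT  r1←0x4d
5: · ADDEQ
6: · MOVLE
7: ✓ CMP  NZCV=0000
8: · MOVMI
9: ✓ MOVGE  r1←0x98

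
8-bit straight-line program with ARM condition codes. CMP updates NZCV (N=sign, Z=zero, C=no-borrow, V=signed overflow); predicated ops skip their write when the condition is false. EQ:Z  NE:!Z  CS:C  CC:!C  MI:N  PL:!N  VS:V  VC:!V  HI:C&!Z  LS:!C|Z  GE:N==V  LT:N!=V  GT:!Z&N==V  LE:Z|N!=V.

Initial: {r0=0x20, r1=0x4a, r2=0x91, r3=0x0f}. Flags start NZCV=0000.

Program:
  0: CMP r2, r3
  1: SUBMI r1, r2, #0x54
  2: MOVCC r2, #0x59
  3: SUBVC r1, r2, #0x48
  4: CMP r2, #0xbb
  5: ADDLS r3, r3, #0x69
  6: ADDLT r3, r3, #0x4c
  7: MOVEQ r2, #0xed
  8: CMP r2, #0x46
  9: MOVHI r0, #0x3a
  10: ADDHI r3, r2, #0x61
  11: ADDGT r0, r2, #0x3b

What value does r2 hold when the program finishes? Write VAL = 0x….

0: ✓ CMP  NZCV=1010
1: ✓ SUBMI  r1←0x3d
2: · MOVCC
3: ✓ SUBVC  r1←0x49
4: ✓ CMP  NZCV=1000
5: ✓ ADDLS  r3←0x78
6: ✓ ADDLT  r3←0xc4
7: · MOVEQ
8: ✓ CMP  NZCV=0011
9: ✓ MOVHI  r0←0x3a
10: ✓ ADDHI  r3←0xf2
11: · ADDGT

VAL = 0x91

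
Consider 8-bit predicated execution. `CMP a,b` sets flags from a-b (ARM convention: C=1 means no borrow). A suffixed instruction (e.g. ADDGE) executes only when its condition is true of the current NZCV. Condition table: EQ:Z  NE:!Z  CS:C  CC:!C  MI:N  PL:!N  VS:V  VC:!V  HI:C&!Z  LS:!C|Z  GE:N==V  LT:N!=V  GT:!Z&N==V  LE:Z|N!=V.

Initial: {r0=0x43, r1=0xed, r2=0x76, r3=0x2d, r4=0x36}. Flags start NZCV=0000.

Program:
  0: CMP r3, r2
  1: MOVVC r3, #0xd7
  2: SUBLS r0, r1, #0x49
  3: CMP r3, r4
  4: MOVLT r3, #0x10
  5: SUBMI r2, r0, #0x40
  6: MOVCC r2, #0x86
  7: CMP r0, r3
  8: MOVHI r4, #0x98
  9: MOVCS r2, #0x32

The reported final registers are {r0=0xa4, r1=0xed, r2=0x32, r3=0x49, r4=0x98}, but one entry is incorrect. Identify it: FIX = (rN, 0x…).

[0] flags=1000 → (cmp)
[1] flags=1000 VC?T → r3=0xd7
[2] flags=1000 LS?T → r0=0xa4
[3] flags=1010 → (cmp)
[4] flags=1010 LT?T → r3=0x10
[5] flags=1010 MI?T → r2=0x64
[6] flags=1010 CC?F → skip
[7] flags=1010 → (cmp)
[8] flags=1010 HI?T → r4=0x98
[9] flags=1010 CS?T → r2=0x32

FIX = (r3, 0x10)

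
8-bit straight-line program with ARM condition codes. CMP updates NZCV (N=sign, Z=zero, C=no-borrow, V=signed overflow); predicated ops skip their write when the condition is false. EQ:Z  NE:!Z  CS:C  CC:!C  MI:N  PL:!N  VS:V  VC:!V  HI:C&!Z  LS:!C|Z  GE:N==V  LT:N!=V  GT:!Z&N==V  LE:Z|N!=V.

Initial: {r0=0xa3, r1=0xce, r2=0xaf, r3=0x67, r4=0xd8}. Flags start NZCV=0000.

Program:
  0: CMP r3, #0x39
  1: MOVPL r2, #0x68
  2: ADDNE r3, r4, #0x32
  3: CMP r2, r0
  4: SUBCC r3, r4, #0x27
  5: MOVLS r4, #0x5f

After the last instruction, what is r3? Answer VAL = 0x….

[0] flags=0010 → (cmp)
[1] flags=0010 PL?T → r2=0x68
[2] flags=0010 NE?T → r3=0x0a
[3] flags=1001 → (cmp)
[4] flags=1001 CC?T → r3=0xb1
[5] flags=1001 LS?T → r4=0x5f

VAL = 0xb1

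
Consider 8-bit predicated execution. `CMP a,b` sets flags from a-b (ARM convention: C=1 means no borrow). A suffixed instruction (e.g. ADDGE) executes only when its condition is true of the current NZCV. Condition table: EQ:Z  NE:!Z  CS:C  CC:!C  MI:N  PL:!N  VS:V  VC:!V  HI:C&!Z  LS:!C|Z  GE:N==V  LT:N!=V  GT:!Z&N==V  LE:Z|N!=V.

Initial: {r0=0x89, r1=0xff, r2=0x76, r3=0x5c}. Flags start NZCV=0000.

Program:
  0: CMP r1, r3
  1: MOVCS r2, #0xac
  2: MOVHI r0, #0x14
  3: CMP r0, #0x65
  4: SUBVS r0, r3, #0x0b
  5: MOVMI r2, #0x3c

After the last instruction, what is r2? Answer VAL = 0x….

0: ✓ CMP  NZCV=1010
1: ✓ MOVCS  r2←0xac
2: ✓ MOVHI  r0←0x14
3: ✓ CMP  NZCV=1000
4: · SUBVS
5: ✓ MOVMI  r2←0x3c

VAL = 0x3c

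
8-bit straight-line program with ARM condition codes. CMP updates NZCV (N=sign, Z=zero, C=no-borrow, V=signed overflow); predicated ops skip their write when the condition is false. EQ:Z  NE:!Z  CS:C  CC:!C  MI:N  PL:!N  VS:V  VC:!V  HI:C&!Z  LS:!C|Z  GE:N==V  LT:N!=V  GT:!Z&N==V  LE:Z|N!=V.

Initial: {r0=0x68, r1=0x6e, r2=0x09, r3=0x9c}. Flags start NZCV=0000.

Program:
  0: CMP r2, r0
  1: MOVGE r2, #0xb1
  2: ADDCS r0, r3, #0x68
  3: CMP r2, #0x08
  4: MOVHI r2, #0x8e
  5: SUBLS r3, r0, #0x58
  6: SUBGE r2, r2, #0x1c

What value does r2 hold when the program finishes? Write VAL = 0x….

VAL = 0x72

[0] flags=1000 → (cmp)
[1] flags=1000 GE?F → skip
[2] flags=1000 CS?F → skip
[3] flags=0010 → (cmp)
[4] flags=0010 HI?T → r2=0x8e
[5] flags=0010 LS?F → skip
[6] flags=0010 GE?T → r2=0x72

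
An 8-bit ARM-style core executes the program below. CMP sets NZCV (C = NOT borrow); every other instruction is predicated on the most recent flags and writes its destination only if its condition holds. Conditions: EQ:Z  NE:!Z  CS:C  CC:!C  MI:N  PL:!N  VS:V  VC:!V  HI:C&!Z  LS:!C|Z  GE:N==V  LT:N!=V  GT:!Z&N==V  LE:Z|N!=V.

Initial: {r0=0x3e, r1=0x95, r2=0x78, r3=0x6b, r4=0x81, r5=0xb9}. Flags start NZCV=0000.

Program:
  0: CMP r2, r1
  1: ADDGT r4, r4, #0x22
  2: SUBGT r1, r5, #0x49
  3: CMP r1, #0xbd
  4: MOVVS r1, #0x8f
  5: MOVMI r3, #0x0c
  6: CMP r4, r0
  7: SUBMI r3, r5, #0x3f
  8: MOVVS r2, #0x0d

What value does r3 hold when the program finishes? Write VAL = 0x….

0: ✓ CMP  NZCV=1001
1: ✓ ADDGT  r4←0xa3
2: ✓ SUBGT  r1←0x70
3: ✓ CMP  NZCV=1001
4: ✓ MOVVS  r1←0x8f
5: ✓ MOVMI  r3←0x0c
6: ✓ CMP  NZCV=0011
7: · SUBMI
8: ✓ MOVVS  r2←0x0d

VAL = 0x0c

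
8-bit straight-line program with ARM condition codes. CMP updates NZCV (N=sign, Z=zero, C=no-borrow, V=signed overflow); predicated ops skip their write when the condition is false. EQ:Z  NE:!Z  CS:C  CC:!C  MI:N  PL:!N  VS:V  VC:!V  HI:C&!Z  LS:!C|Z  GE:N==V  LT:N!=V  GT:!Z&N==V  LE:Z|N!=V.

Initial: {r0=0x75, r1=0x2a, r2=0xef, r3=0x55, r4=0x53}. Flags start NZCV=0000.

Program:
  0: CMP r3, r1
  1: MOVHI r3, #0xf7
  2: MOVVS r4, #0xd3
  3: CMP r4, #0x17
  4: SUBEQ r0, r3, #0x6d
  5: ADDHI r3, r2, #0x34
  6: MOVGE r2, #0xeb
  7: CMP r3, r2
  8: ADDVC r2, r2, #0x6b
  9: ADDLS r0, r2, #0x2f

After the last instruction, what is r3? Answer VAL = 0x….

VAL = 0x23

[0] flags=0010 → (cmp)
[1] flags=0010 HI?T → r3=0xf7
[2] flags=0010 VS?F → skip
[3] flags=0010 → (cmp)
[4] flags=0010 EQ?F → skip
[5] flags=0010 HI?T → r3=0x23
[6] flags=0010 GE?T → r2=0xeb
[7] flags=0000 → (cmp)
[8] flags=0000 VC?T → r2=0x56
[9] flags=0000 LS?T → r0=0x85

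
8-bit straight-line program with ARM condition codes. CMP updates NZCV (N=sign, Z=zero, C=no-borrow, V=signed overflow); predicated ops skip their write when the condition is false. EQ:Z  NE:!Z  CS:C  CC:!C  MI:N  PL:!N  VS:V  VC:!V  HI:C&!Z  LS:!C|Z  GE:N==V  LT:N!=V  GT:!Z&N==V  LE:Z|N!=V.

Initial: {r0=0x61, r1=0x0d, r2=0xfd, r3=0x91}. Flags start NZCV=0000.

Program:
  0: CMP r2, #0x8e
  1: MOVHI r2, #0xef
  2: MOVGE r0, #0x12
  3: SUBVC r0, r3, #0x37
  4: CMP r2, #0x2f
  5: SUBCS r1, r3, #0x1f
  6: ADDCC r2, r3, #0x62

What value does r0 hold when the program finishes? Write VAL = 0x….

[0] flags=0010 → (cmp)
[1] flags=0010 HI?T → r2=0xef
[2] flags=0010 GE?T → r0=0x12
[3] flags=0010 VC?T → r0=0x5a
[4] flags=1010 → (cmp)
[5] flags=1010 CS?T → r1=0x72
[6] flags=1010 CC?F → skip

VAL = 0x5a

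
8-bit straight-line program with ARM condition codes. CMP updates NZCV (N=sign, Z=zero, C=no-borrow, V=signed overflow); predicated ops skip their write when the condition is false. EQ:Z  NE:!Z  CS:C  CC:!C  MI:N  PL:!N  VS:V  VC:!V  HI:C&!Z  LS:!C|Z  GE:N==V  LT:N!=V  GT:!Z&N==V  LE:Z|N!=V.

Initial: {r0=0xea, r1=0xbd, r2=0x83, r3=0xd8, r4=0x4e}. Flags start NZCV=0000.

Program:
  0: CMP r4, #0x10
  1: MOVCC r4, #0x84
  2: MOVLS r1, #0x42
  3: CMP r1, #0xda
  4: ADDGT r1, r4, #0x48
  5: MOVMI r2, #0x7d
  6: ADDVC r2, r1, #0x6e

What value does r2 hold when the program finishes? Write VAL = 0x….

[0] flags=0010 → (cmp)
[1] flags=0010 CC?F → skip
[2] flags=0010 LS?F → skip
[3] flags=1000 → (cmp)
[4] flags=1000 GT?F → skip
[5] flags=1000 MI?T → r2=0x7d
[6] flags=1000 VC?T → r2=0x2b

VAL = 0x2b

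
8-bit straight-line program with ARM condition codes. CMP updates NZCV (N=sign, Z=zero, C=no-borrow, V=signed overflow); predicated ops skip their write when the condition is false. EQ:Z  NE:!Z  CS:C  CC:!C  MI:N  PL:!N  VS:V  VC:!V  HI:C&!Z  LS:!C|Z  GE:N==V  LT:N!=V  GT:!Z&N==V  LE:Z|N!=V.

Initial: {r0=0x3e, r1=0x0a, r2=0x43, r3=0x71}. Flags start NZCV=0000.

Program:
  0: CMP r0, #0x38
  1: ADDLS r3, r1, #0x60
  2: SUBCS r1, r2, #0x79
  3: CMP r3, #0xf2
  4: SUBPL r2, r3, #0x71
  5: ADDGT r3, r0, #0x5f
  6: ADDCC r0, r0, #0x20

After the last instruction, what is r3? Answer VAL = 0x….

VAL = 0x9d

[0] flags=0010 → (cmp)
[1] flags=0010 LS?F → skip
[2] flags=0010 CS?T → r1=0xca
[3] flags=0000 → (cmp)
[4] flags=0000 PL?T → r2=0x00
[5] flags=0000 GT?T → r3=0x9d
[6] flags=0000 CC?T → r0=0x5e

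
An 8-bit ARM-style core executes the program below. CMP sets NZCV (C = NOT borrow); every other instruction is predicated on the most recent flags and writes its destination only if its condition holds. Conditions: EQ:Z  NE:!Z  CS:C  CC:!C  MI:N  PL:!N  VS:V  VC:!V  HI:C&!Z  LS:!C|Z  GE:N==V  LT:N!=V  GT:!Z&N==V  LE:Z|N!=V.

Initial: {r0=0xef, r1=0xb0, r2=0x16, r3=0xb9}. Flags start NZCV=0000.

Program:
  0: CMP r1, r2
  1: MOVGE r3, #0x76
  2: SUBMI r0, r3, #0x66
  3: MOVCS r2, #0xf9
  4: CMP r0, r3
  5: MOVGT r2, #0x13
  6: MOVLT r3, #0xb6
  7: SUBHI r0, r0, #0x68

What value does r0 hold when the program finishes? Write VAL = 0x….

[0] flags=1010 → (cmp)
[1] flags=1010 GE?F → skip
[2] flags=1010 MI?T → r0=0x53
[3] flags=1010 CS?T → r2=0xf9
[4] flags=1001 → (cmp)
[5] flags=1001 GT?T → r2=0x13
[6] flags=1001 LT?F → skip
[7] flags=1001 HI?F → skip

VAL = 0x53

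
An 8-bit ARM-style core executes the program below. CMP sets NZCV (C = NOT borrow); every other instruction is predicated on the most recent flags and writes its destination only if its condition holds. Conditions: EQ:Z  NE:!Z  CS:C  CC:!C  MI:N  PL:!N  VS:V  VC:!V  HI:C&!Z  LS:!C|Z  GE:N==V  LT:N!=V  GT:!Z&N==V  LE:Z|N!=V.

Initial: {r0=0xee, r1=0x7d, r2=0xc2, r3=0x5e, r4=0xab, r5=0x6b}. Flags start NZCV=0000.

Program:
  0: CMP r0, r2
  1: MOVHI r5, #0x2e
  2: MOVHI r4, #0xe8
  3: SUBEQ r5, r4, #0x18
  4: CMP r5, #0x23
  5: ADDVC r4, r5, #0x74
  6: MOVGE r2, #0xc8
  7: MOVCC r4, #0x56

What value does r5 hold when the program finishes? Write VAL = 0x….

[0] flags=0010 → (cmp)
[1] flags=0010 HI?T → r5=0x2e
[2] flags=0010 HI?T → r4=0xe8
[3] flags=0010 EQ?F → skip
[4] flags=0010 → (cmp)
[5] flags=0010 VC?T → r4=0xa2
[6] flags=0010 GE?T → r2=0xc8
[7] flags=0010 CC?F → skip

VAL = 0x2e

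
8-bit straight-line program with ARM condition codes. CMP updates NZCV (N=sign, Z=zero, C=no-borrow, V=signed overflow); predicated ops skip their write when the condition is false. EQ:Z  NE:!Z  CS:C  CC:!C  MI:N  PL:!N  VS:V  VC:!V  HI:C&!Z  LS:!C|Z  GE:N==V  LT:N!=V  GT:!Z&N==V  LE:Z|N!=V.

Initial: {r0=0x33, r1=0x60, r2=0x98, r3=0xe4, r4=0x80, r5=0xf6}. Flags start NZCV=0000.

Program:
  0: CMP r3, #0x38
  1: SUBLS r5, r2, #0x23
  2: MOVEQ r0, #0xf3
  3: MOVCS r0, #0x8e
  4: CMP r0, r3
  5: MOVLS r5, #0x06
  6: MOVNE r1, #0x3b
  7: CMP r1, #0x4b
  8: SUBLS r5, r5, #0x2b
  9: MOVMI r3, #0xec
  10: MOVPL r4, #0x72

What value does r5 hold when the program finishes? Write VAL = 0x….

VAL = 0xdb

0: ✓ CMP  NZCV=1010
1: · SUBLS
2: · MOVEQ
3: ✓ MOVCS  r0←0x8e
4: ✓ CMP  NZCV=1000
5: ✓ MOVLS  r5←0x06
6: ✓ MOVNE  r1←0x3b
7: ✓ CMP  NZCV=1000
8: ✓ SUBLS  r5←0xdb
9: ✓ MOVMI  r3←0xec
10: · MOVPL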